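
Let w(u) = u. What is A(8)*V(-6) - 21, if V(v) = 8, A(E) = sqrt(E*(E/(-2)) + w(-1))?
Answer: -21 + 8*I*sqrt(33) ≈ -21.0 + 45.956*I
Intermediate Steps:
A(E) = sqrt(-1 - E**2/2) (A(E) = sqrt(E*(E/(-2)) - 1) = sqrt(E*(E*(-1/2)) - 1) = sqrt(E*(-E/2) - 1) = sqrt(-E**2/2 - 1) = sqrt(-1 - E**2/2))
A(8)*V(-6) - 21 = (sqrt(-4 - 2*8**2)/2)*8 - 21 = (sqrt(-4 - 2*64)/2)*8 - 21 = (sqrt(-4 - 128)/2)*8 - 21 = (sqrt(-132)/2)*8 - 21 = ((2*I*sqrt(33))/2)*8 - 21 = (I*sqrt(33))*8 - 21 = 8*I*sqrt(33) - 21 = -21 + 8*I*sqrt(33)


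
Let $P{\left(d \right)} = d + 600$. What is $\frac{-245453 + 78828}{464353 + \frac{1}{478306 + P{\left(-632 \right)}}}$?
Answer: $- \frac{79692405250}{222087966723} \approx -0.35883$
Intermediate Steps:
$P{\left(d \right)} = 600 + d$
$\frac{-245453 + 78828}{464353 + \frac{1}{478306 + P{\left(-632 \right)}}} = \frac{-245453 + 78828}{464353 + \frac{1}{478306 + \left(600 - 632\right)}} = - \frac{166625}{464353 + \frac{1}{478306 - 32}} = - \frac{166625}{464353 + \frac{1}{478274}} = - \frac{166625}{\frac{222087966723}{478274}} = \left(-166625\right) \frac{478274}{222087966723} = - \frac{79692405250}{222087966723}$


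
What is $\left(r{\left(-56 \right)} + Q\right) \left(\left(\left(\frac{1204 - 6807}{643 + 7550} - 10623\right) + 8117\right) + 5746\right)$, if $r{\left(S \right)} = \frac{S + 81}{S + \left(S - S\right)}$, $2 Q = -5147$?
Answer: $- \frac{1275153782699}{152936} \approx -8.3378 \cdot 10^{6}$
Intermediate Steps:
$Q = - \frac{5147}{2}$ ($Q = \frac{1}{2} \left(-5147\right) = - \frac{5147}{2} \approx -2573.5$)
$r{\left(S \right)} = \frac{81 + S}{S}$ ($r{\left(S \right)} = \frac{81 + S}{S + 0} = \frac{81 + S}{S}$)
$\left(r{\left(-56 \right)} + Q\right) \left(\left(\left(\frac{1204 - 6807}{643 + 7550} - 10623\right) + 8117\right) + 5746\right) = \left(\frac{81 - 56}{-56} - \frac{5147}{2}\right) \left(\left(\left(\frac{1204 - 6807}{643 + 7550} - 10623\right) + 8117\right) + 5746\right) = \left(\left(- \frac{1}{56}\right) 25 - \frac{5147}{2}\right) \left(\left(\left(- \frac{5603}{8193} - 10623\right) + 8117\right) + 5746\right) = \left(- \frac{25}{56} - \frac{5147}{2}\right) \left(\left(\left(\left(-5603\right) \frac{1}{8193} - 10623\right) + 8117\right) + 5746\right) = - \frac{144141 \left(\left(\left(- \frac{5603}{8193} - 10623\right) + 8117\right) + 5746\right)}{56} = - \frac{144141 \left(\left(- \frac{87039842}{8193} + 8117\right) + 5746\right)}{56} = - \frac{144141 \left(- \frac{20537261}{8193} + 5746\right)}{56} = \left(- \frac{144141}{56}\right) \frac{26539717}{8193} = - \frac{1275153782699}{152936}$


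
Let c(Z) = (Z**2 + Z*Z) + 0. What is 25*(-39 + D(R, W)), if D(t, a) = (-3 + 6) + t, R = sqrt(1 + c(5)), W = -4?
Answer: -900 + 25*sqrt(51) ≈ -721.46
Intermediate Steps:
c(Z) = 2*Z**2 (c(Z) = (Z**2 + Z**2) + 0 = 2*Z**2 + 0 = 2*Z**2)
R = sqrt(51) (R = sqrt(1 + 2*5**2) = sqrt(1 + 2*25) = sqrt(1 + 50) = sqrt(51) ≈ 7.1414)
D(t, a) = 3 + t
25*(-39 + D(R, W)) = 25*(-39 + (3 + sqrt(51))) = 25*(-36 + sqrt(51)) = -900 + 25*sqrt(51)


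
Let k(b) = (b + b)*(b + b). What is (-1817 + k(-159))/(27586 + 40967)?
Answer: 99307/68553 ≈ 1.4486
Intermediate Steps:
k(b) = 4*b**2 (k(b) = (2*b)*(2*b) = 4*b**2)
(-1817 + k(-159))/(27586 + 40967) = (-1817 + 4*(-159)**2)/(27586 + 40967) = (-1817 + 4*25281)/68553 = (-1817 + 101124)*(1/68553) = 99307*(1/68553) = 99307/68553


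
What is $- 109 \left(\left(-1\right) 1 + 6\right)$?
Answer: $-545$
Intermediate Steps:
$- 109 \left(\left(-1\right) 1 + 6\right) = - 109 \left(-1 + 6\right) = \left(-109\right) 5 = -545$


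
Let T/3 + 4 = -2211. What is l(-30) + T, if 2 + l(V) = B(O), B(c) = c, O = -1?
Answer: -6648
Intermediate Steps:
l(V) = -3 (l(V) = -2 - 1 = -3)
T = -6645 (T = -12 + 3*(-2211) = -12 - 6633 = -6645)
l(-30) + T = -3 - 6645 = -6648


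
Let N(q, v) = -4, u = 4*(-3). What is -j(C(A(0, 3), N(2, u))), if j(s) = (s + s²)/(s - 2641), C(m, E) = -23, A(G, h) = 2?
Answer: 253/1332 ≈ 0.18994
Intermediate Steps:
u = -12
j(s) = (s + s²)/(-2641 + s)
-j(C(A(0, 3), N(2, u))) = -(-23)*(1 - 23)/(-2641 - 23) = -(-23)*(-22)/(-2664) = -(-23)*(-1)*(-22)/2664 = -1*(-253/1332) = 253/1332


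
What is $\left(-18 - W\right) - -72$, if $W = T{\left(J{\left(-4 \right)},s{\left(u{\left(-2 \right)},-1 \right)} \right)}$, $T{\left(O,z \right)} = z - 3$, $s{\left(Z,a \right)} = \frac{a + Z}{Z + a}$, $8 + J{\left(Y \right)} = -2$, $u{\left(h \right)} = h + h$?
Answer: $56$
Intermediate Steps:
$u{\left(h \right)} = 2 h$
$J{\left(Y \right)} = -10$ ($J{\left(Y \right)} = -8 - 2 = -10$)
$s{\left(Z,a \right)} = 1$ ($s{\left(Z,a \right)} = \frac{Z + a}{Z + a} = 1$)
$T{\left(O,z \right)} = -3 + z$
$W = -2$ ($W = -3 + 1 = -2$)
$\left(-18 - W\right) - -72 = \left(-18 - -2\right) - -72 = \left(-18 + 2\right) + 72 = -16 + 72 = 56$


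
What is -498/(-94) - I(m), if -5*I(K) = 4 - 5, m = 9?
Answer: 1198/235 ≈ 5.0979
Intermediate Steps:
I(K) = ⅕ (I(K) = -(4 - 5)/5 = -⅕*(-1) = ⅕)
-498/(-94) - I(m) = -498/(-94) - 1*⅕ = -498*(-1/94) - ⅕ = 249/47 - ⅕ = 1198/235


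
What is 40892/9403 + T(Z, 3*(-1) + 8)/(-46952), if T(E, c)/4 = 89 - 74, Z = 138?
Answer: 479849251/110372414 ≈ 4.3475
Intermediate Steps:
T(E, c) = 60 (T(E, c) = 4*(89 - 74) = 4*15 = 60)
40892/9403 + T(Z, 3*(-1) + 8)/(-46952) = 40892/9403 + 60/(-46952) = 40892*(1/9403) + 60*(-1/46952) = 40892/9403 - 15/11738 = 479849251/110372414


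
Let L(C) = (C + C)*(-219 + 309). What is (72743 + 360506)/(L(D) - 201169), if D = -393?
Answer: -433249/271909 ≈ -1.5934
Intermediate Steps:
L(C) = 180*C (L(C) = (2*C)*90 = 180*C)
(72743 + 360506)/(L(D) - 201169) = (72743 + 360506)/(180*(-393) - 201169) = 433249/(-70740 - 201169) = 433249/(-271909) = 433249*(-1/271909) = -433249/271909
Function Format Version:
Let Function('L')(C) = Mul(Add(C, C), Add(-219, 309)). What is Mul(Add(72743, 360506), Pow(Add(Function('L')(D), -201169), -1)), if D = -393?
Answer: Rational(-433249, 271909) ≈ -1.5934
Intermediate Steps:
Function('L')(C) = Mul(180, C) (Function('L')(C) = Mul(Mul(2, C), 90) = Mul(180, C))
Mul(Add(72743, 360506), Pow(Add(Function('L')(D), -201169), -1)) = Mul(Add(72743, 360506), Pow(Add(Mul(180, -393), -201169), -1)) = Mul(433249, Pow(Add(-70740, -201169), -1)) = Mul(433249, Pow(-271909, -1)) = Mul(433249, Rational(-1, 271909)) = Rational(-433249, 271909)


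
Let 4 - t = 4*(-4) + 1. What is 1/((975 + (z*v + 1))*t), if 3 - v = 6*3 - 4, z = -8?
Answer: 1/20216 ≈ 4.9466e-5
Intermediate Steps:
v = -11 (v = 3 - (6*3 - 4) = 3 - (18 - 4) = 3 - 1*14 = 3 - 14 = -11)
t = 19 (t = 4 - (4*(-4) + 1) = 4 - (-16 + 1) = 4 - 1*(-15) = 4 + 15 = 19)
1/((975 + (z*v + 1))*t) = 1/((975 + (-8*(-11) + 1))*19) = (1/19)/(975 + (88 + 1)) = (1/19)/(975 + 89) = (1/19)/1064 = (1/1064)*(1/19) = 1/20216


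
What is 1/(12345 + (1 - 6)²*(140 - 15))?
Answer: 1/15470 ≈ 6.4641e-5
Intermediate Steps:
1/(12345 + (1 - 6)²*(140 - 15)) = 1/(12345 + (-5)²*125) = 1/(12345 + 25*125) = 1/(12345 + 3125) = 1/15470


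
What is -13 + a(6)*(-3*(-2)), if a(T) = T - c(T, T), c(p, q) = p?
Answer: -13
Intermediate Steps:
a(T) = 0 (a(T) = T - T = 0)
-13 + a(6)*(-3*(-2)) = -13 + 0*(-3*(-2)) = -13 + 0*6 = -13 + 0 = -13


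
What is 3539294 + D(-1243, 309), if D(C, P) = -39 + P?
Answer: 3539564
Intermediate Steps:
3539294 + D(-1243, 309) = 3539294 + (-39 + 309) = 3539294 + 270 = 3539564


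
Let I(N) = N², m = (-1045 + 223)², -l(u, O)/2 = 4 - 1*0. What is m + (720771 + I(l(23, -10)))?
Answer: 1396519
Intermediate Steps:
l(u, O) = -8 (l(u, O) = -2*(4 - 1*0) = -2*(4 + 0) = -2*4 = -8)
m = 675684 (m = (-822)² = 675684)
m + (720771 + I(l(23, -10))) = 675684 + (720771 + (-8)²) = 675684 + (720771 + 64) = 675684 + 720835 = 1396519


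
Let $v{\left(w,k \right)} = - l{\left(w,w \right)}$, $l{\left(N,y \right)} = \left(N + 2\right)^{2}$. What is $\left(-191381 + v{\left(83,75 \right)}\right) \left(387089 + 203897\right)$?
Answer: $-117373365516$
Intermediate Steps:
$l{\left(N,y \right)} = \left(2 + N\right)^{2}$
$v{\left(w,k \right)} = - \left(2 + w\right)^{2}$
$\left(-191381 + v{\left(83,75 \right)}\right) \left(387089 + 203897\right) = \left(-191381 - \left(2 + 83\right)^{2}\right) \left(387089 + 203897\right) = \left(-191381 - 85^{2}\right) 590986 = \left(-191381 - 7225\right) 590986 = \left(-198606\right) 590986 = -117373365516$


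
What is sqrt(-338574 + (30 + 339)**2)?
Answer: I*sqrt(202413) ≈ 449.9*I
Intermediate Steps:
sqrt(-338574 + (30 + 339)**2) = sqrt(-338574 + 369**2) = sqrt(-338574 + 136161) = sqrt(-202413) = I*sqrt(202413)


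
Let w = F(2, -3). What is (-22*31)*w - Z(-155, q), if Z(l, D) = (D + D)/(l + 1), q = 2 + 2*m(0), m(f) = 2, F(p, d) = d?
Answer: 157548/77 ≈ 2046.1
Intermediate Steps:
w = -3
q = 6 (q = 2 + 2*2 = 2 + 4 = 6)
Z(l, D) = 2*D/(1 + l) (Z(l, D) = (2*D)/(1 + l) = 2*D/(1 + l))
(-22*31)*w - Z(-155, q) = -22*31*(-3) - 2*6/(1 - 155) = -682*(-3) - 2*6/(-154) = 2046 - 2*6*(-1)/154 = 2046 - 1*(-6/77) = 2046 + 6/77 = 157548/77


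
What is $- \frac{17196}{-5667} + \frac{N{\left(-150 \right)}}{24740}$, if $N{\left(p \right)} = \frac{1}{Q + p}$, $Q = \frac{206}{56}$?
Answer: $\frac{145248551517}{47867156105} \approx 3.0344$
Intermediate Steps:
$Q = \frac{103}{28}$ ($Q = 206 \cdot \frac{1}{56} = \frac{103}{28} \approx 3.6786$)
$N{\left(p \right)} = \frac{1}{\frac{103}{28} + p}$
$- \frac{17196}{-5667} + \frac{N{\left(-150 \right)}}{24740} = - \frac{17196}{-5667} + \frac{28 \frac{1}{103 + 28 \left(-150\right)}}{24740} = \left(-17196\right) \left(- \frac{1}{5667}\right) + \frac{28}{103 - 4200} \cdot \frac{1}{24740} = \frac{5732}{1889} + \frac{28}{-4097} \cdot \frac{1}{24740} = \frac{5732}{1889} + 28 \left(- \frac{1}{4097}\right) \frac{1}{24740} = \frac{5732}{1889} - \frac{7}{25339945} = \frac{145248551517}{47867156105}$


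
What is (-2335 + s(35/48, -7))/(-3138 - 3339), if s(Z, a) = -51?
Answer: 2386/6477 ≈ 0.36838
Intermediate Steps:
(-2335 + s(35/48, -7))/(-3138 - 3339) = (-2335 - 51)/(-3138 - 3339) = -2386/(-6477) = -2386*(-1/6477) = 2386/6477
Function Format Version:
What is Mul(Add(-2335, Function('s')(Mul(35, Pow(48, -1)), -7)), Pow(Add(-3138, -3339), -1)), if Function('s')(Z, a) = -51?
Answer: Rational(2386, 6477) ≈ 0.36838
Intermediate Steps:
Mul(Add(-2335, Function('s')(Mul(35, Pow(48, -1)), -7)), Pow(Add(-3138, -3339), -1)) = Mul(Add(-2335, -51), Pow(Add(-3138, -3339), -1)) = Mul(-2386, Pow(-6477, -1)) = Mul(-2386, Rational(-1, 6477)) = Rational(2386, 6477)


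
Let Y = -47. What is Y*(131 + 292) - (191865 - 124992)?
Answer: -86754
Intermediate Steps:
Y*(131 + 292) - (191865 - 124992) = -47*(131 + 292) - (191865 - 124992) = -47*423 - 1*66873 = -19881 - 66873 = -86754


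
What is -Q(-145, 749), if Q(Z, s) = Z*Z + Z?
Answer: -20880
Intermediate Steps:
Q(Z, s) = Z + Z**2 (Q(Z, s) = Z**2 + Z = Z + Z**2)
-Q(-145, 749) = -(-145)*(1 - 145) = -(-145)*(-144) = -1*20880 = -20880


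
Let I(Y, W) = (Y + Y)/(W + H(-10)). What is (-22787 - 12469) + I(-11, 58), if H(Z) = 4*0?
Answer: -1022435/29 ≈ -35256.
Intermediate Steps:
H(Z) = 0
I(Y, W) = 2*Y/W (I(Y, W) = (Y + Y)/(W + 0) = (2*Y)/W = 2*Y/W)
(-22787 - 12469) + I(-11, 58) = (-22787 - 12469) + 2*(-11)/58 = -35256 + 2*(-11)*(1/58) = -35256 - 11/29 = -1022435/29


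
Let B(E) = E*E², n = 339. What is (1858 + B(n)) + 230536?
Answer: 39190613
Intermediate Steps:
B(E) = E³
(1858 + B(n)) + 230536 = (1858 + 339³) + 230536 = (1858 + 38958219) + 230536 = 38960077 + 230536 = 39190613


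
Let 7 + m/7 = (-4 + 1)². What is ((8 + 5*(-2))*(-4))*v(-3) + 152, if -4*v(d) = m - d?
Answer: 118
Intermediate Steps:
m = 14 (m = -49 + 7*(-4 + 1)² = -49 + 7*(-3)² = -49 + 7*9 = -49 + 63 = 14)
v(d) = -7/2 + d/4 (v(d) = -(14 - d)/4 = -7/2 + d/4)
((8 + 5*(-2))*(-4))*v(-3) + 152 = ((8 + 5*(-2))*(-4))*(-7/2 + (¼)*(-3)) + 152 = ((8 - 10)*(-4))*(-7/2 - ¾) + 152 = -2*(-4)*(-17/4) + 152 = 8*(-17/4) + 152 = -34 + 152 = 118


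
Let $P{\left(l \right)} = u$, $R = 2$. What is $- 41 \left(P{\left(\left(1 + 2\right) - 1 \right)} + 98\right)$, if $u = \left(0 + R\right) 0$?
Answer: $-4018$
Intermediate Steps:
$u = 0$ ($u = \left(0 + 2\right) 0 = 2 \cdot 0 = 0$)
$P{\left(l \right)} = 0$
$- 41 \left(P{\left(\left(1 + 2\right) - 1 \right)} + 98\right) = - 41 \left(0 + 98\right) = \left(-41\right) 98 = -4018$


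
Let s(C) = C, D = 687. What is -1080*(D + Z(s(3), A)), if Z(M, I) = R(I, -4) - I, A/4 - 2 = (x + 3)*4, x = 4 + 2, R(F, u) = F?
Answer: -741960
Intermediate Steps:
x = 6
A = 152 (A = 8 + 4*((6 + 3)*4) = 8 + 4*(9*4) = 8 + 4*36 = 8 + 144 = 152)
Z(M, I) = 0 (Z(M, I) = I - I = 0)
-1080*(D + Z(s(3), A)) = -1080*(687 + 0) = -1080*687 = -741960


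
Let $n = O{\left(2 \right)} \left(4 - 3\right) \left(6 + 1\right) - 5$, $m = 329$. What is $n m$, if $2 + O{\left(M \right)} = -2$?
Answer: $-10857$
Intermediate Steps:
$O{\left(M \right)} = -4$ ($O{\left(M \right)} = -2 - 2 = -4$)
$n = -33$ ($n = - 4 \left(4 - 3\right) \left(6 + 1\right) - 5 = - 4 \cdot 1 \cdot 7 - 5 = \left(-4\right) 7 - 5 = -28 - 5 = -33$)
$n m = \left(-33\right) 329 = -10857$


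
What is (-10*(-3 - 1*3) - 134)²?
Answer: 5476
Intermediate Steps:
(-10*(-3 - 1*3) - 134)² = (-10*(-3 - 3) - 134)² = (-10*(-6) - 134)² = (60 - 134)² = (-74)² = 5476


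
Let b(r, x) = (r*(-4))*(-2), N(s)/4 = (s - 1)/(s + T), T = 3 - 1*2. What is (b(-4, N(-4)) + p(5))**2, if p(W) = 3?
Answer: 841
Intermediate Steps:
T = 1 (T = 3 - 2 = 1)
N(s) = 4*(-1 + s)/(1 + s) (N(s) = 4*((s - 1)/(s + 1)) = 4*((-1 + s)/(1 + s)) = 4*(-1 + s)/(1 + s))
b(r, x) = 8*r (b(r, x) = -4*r*(-2) = 8*r)
(b(-4, N(-4)) + p(5))**2 = (8*(-4) + 3)**2 = (-32 + 3)**2 = (-29)**2 = 841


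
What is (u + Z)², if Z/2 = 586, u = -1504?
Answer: 110224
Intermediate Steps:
Z = 1172 (Z = 2*586 = 1172)
(u + Z)² = (-1504 + 1172)² = (-332)² = 110224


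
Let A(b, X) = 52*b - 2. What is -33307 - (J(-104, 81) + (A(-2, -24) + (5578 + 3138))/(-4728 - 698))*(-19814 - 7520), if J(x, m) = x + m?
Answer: -1913649027/2713 ≈ -7.0536e+5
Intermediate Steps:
A(b, X) = -2 + 52*b
J(x, m) = m + x
-33307 - (J(-104, 81) + (A(-2, -24) + (5578 + 3138))/(-4728 - 698))*(-19814 - 7520) = -33307 - ((81 - 104) + ((-2 + 52*(-2)) + (5578 + 3138))/(-4728 - 698))*(-19814 - 7520) = -33307 - (-23 + ((-2 - 104) + 8716)/(-5426))*(-27334) = -33307 - (-23 + (-106 + 8716)*(-1/5426))*(-27334) = -33307 - (-23 + 8610*(-1/5426))*(-27334) = -33307 - (-23 - 4305/2713)*(-27334) = -33307 - (-66704)*(-27334)/2713 = -33307 - 1*1823287136/2713 = -33307 - 1823287136/2713 = -1913649027/2713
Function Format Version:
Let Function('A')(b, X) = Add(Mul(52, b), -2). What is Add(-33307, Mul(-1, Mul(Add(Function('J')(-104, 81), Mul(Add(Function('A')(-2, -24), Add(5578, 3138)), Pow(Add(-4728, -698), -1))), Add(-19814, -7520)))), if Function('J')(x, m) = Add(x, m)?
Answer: Rational(-1913649027, 2713) ≈ -7.0536e+5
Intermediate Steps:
Function('A')(b, X) = Add(-2, Mul(52, b))
Function('J')(x, m) = Add(m, x)
Add(-33307, Mul(-1, Mul(Add(Function('J')(-104, 81), Mul(Add(Function('A')(-2, -24), Add(5578, 3138)), Pow(Add(-4728, -698), -1))), Add(-19814, -7520)))) = Add(-33307, Mul(-1, Mul(Add(Add(81, -104), Mul(Add(Add(-2, Mul(52, -2)), Add(5578, 3138)), Pow(Add(-4728, -698), -1))), Add(-19814, -7520)))) = Add(-33307, Mul(-1, Mul(Add(-23, Mul(Add(Add(-2, -104), 8716), Pow(-5426, -1))), -27334))) = Add(-33307, Mul(-1, Mul(Add(-23, Mul(Add(-106, 8716), Rational(-1, 5426))), -27334))) = Add(-33307, Mul(-1, Mul(Add(-23, Mul(8610, Rational(-1, 5426))), -27334))) = Add(-33307, Mul(-1, Mul(Add(-23, Rational(-4305, 2713)), -27334))) = Add(-33307, Mul(-1, Mul(Rational(-66704, 2713), -27334))) = Add(-33307, Mul(-1, Rational(1823287136, 2713))) = Add(-33307, Rational(-1823287136, 2713)) = Rational(-1913649027, 2713)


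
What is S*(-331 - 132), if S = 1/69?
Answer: -463/69 ≈ -6.7101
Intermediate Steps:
S = 1/69 ≈ 0.014493
S*(-331 - 132) = (-331 - 132)/69 = (1/69)*(-463) = -463/69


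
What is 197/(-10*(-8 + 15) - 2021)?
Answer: -197/2091 ≈ -0.094213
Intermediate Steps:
197/(-10*(-8 + 15) - 2021) = 197/(-10*7 - 2021) = 197/(-70 - 2021) = 197/(-2091) = -1/2091*197 = -197/2091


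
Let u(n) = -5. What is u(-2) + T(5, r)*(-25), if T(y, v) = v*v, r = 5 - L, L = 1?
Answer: -405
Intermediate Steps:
r = 4 (r = 5 - 1*1 = 5 - 1 = 4)
T(y, v) = v**2
u(-2) + T(5, r)*(-25) = -5 + 4**2*(-25) = -5 + 16*(-25) = -5 - 400 = -405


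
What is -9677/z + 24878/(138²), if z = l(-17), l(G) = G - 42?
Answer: 92878295/561798 ≈ 165.32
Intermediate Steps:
l(G) = -42 + G
z = -59 (z = -42 - 17 = -59)
-9677/z + 24878/(138²) = -9677/(-59) + 24878/(138²) = -9677*(-1/59) + 24878/19044 = 9677/59 + 24878*(1/19044) = 9677/59 + 12439/9522 = 92878295/561798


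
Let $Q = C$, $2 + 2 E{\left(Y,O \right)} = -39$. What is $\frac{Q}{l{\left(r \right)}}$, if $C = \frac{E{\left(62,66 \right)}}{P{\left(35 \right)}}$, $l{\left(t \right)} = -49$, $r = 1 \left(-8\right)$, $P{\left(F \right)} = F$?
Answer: $\frac{41}{3430} \approx 0.011953$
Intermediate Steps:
$r = -8$
$E{\left(Y,O \right)} = - \frac{41}{2}$ ($E{\left(Y,O \right)} = -1 + \frac{1}{2} \left(-39\right) = -1 - \frac{39}{2} = - \frac{41}{2}$)
$C = - \frac{41}{70}$ ($C = - \frac{41}{2 \cdot 35} = \left(- \frac{41}{2}\right) \frac{1}{35} = - \frac{41}{70} \approx -0.58571$)
$Q = - \frac{41}{70} \approx -0.58571$
$\frac{Q}{l{\left(r \right)}} = - \frac{41}{70 \left(-49\right)} = \left(- \frac{41}{70}\right) \left(- \frac{1}{49}\right) = \frac{41}{3430}$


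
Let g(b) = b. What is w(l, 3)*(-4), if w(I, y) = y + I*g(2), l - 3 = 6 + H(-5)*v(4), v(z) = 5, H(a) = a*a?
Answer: -1084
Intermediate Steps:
H(a) = a**2
l = 134 (l = 3 + (6 + (-5)**2*5) = 3 + (6 + 25*5) = 3 + (6 + 125) = 3 + 131 = 134)
w(I, y) = y + 2*I (w(I, y) = y + I*2 = y + 2*I)
w(l, 3)*(-4) = (3 + 2*134)*(-4) = (3 + 268)*(-4) = 271*(-4) = -1084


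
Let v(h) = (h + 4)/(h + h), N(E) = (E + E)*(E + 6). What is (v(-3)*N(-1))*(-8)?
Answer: -40/3 ≈ -13.333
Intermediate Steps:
N(E) = 2*E*(6 + E) (N(E) = (2*E)*(6 + E) = 2*E*(6 + E))
v(h) = (4 + h)/(2*h) (v(h) = (4 + h)/((2*h)) = (4 + h)*(1/(2*h)) = (4 + h)/(2*h))
(v(-3)*N(-1))*(-8) = (((½)*(4 - 3)/(-3))*(2*(-1)*(6 - 1)))*(-8) = (((½)*(-⅓)*1)*(2*(-1)*5))*(-8) = -⅙*(-10)*(-8) = (5/3)*(-8) = -40/3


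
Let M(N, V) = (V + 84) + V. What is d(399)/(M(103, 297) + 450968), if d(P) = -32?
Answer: -16/225823 ≈ -7.0852e-5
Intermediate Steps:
M(N, V) = 84 + 2*V (M(N, V) = (84 + V) + V = 84 + 2*V)
d(399)/(M(103, 297) + 450968) = -32/((84 + 2*297) + 450968) = -32/((84 + 594) + 450968) = -32/(678 + 450968) = -32/451646 = -32*1/451646 = -16/225823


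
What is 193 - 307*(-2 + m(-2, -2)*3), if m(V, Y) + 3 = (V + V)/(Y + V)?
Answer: 2649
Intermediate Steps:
m(V, Y) = -3 + 2*V/(V + Y) (m(V, Y) = -3 + (V + V)/(Y + V) = -3 + (2*V)/(V + Y) = -3 + 2*V/(V + Y))
193 - 307*(-2 + m(-2, -2)*3) = 193 - 307*(-2 + ((-1*(-2) - 3*(-2))/(-2 - 2))*3) = 193 - 307*(-2 + ((2 + 6)/(-4))*3) = 193 - 307*(-2 - 1/4*8*3) = 193 - 307*(-2 - 2*3) = 193 - 307*(-2 - 6) = 193 - 307*(-8) = 193 + 2456 = 2649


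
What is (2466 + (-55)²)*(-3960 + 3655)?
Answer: -1674755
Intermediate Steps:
(2466 + (-55)²)*(-3960 + 3655) = (2466 + 3025)*(-305) = 5491*(-305) = -1674755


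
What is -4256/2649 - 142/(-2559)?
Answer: -3504982/2259597 ≈ -1.5512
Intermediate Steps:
-4256/2649 - 142/(-2559) = -4256*1/2649 - 142*(-1/2559) = -4256/2649 + 142/2559 = -3504982/2259597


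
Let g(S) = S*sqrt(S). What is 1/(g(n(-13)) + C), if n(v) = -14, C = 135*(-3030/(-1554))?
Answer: 17657325/4831900889 + 939134*I*sqrt(14)/4831900889 ≈ 0.0036543 + 0.00072723*I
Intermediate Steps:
C = 68175/259 (C = 135*(-3030*(-1/1554)) = 135*(505/259) = 68175/259 ≈ 263.22)
g(S) = S**(3/2)
1/(g(n(-13)) + C) = 1/((-14)**(3/2) + 68175/259) = 1/(-14*I*sqrt(14) + 68175/259) = 1/(68175/259 - 14*I*sqrt(14))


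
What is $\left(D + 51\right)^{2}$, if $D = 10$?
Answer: $3721$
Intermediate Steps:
$\left(D + 51\right)^{2} = \left(10 + 51\right)^{2} = 61^{2} = 3721$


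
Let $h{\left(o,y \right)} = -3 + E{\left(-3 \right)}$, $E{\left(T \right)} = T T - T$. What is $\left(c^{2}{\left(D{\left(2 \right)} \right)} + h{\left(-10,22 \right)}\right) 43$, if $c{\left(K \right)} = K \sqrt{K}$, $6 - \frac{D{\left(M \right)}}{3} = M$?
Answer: $74691$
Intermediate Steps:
$D{\left(M \right)} = 18 - 3 M$
$E{\left(T \right)} = T^{2} - T$
$c{\left(K \right)} = K^{\frac{3}{2}}$
$h{\left(o,y \right)} = 9$ ($h{\left(o,y \right)} = -3 - 3 \left(-1 - 3\right) = -3 - -12 = -3 + 12 = 9$)
$\left(c^{2}{\left(D{\left(2 \right)} \right)} + h{\left(-10,22 \right)}\right) 43 = \left(\left(\left(18 - 6\right)^{\frac{3}{2}}\right)^{2} + 9\right) 43 = \left(\left(12^{\frac{3}{2}}\right)^{2} + 9\right) 43 = \left(\left(24 \sqrt{3}\right)^{2} + 9\right) 43 = \left(1728 + 9\right) 43 = 1737 \cdot 43 = 74691$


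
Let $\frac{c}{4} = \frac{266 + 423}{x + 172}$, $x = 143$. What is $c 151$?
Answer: $\frac{416156}{315} \approx 1321.1$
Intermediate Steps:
$c = \frac{2756}{315}$ ($c = 4 \frac{266 + 423}{143 + 172} = 4 \cdot \frac{689}{315} = \frac{2756}{315} \approx 8.7492$)
$c 151 = \frac{2756}{315} \cdot 151 = \frac{416156}{315}$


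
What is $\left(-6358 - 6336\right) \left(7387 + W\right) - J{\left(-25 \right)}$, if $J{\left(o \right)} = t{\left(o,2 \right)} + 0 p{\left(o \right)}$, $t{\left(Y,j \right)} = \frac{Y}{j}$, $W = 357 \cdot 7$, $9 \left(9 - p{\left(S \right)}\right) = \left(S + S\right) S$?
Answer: $- \frac{250985743}{2} \approx -1.2549 \cdot 10^{8}$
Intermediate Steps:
$p{\left(S \right)} = 9 - \frac{2 S^{2}}{9}$ ($p{\left(S \right)} = 9 - \frac{\left(S + S\right) S}{9} = 9 - \frac{2 S S}{9} = 9 - \frac{2 S^{2}}{9}$)
$W = 2499$
$J{\left(o \right)} = \frac{o}{2}$ ($J{\left(o \right)} = \frac{o}{2} + 0 \left(9 - \frac{2 o^{2}}{9}\right) = o \frac{1}{2} + 0 = \frac{o}{2} + 0 = \frac{o}{2}$)
$\left(-6358 - 6336\right) \left(7387 + W\right) - J{\left(-25 \right)} = \left(-6358 - 6336\right) \left(7387 + 2499\right) - \frac{1}{2} \left(-25\right) = \left(-12694\right) 9886 - - \frac{25}{2} = -125492884 + \frac{25}{2} = - \frac{250985743}{2}$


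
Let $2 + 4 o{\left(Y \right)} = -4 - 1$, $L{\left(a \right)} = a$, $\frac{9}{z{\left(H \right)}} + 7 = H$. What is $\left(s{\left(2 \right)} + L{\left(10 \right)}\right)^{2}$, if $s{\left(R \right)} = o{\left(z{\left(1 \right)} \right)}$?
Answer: $\frac{1089}{16} \approx 68.063$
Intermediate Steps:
$z{\left(H \right)} = \frac{9}{-7 + H}$
$o{\left(Y \right)} = - \frac{7}{4}$ ($o{\left(Y \right)} = - \frac{1}{2} + \frac{-4 - 1}{4} = - \frac{1}{2} + \frac{1}{4} \left(-5\right) = - \frac{1}{2} - \frac{5}{4} = - \frac{7}{4}$)
$s{\left(R \right)} = - \frac{7}{4}$
$\left(s{\left(2 \right)} + L{\left(10 \right)}\right)^{2} = \left(- \frac{7}{4} + 10\right)^{2} = \left(\frac{33}{4}\right)^{2} = \frac{1089}{16}$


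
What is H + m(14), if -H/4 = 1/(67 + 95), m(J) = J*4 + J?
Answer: 5668/81 ≈ 69.975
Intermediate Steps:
m(J) = 5*J (m(J) = 4*J + J = 5*J)
H = -2/81 (H = -4/(67 + 95) = -4/162 = -4*1/162 = -2/81 ≈ -0.024691)
H + m(14) = -2/81 + 5*14 = -2/81 + 70 = 5668/81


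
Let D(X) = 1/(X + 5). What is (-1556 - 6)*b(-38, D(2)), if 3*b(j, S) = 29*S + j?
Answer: 123398/7 ≈ 17628.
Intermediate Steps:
D(X) = 1/(5 + X)
b(j, S) = j/3 + 29*S/3 (b(j, S) = (29*S + j)/3 = (j + 29*S)/3 = j/3 + 29*S/3)
(-1556 - 6)*b(-38, D(2)) = (-1556 - 6)*((⅓)*(-38) + 29/(3*(5 + 2))) = -1562*(-38/3 + (29/3)/7) = -1562*(-38/3 + (29/3)*(⅐)) = -1562*(-38/3 + 29/21) = -1562*(-79/7) = 123398/7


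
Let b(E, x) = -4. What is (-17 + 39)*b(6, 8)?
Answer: -88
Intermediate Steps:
(-17 + 39)*b(6, 8) = (-17 + 39)*(-4) = 22*(-4) = -88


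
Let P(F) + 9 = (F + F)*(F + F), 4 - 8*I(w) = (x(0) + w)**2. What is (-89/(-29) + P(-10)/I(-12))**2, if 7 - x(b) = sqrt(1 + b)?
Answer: 120626289/13456 ≈ 8964.5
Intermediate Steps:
x(b) = 7 - sqrt(1 + b)
I(w) = 1/2 - (6 + w)**2/8 (I(w) = 1/2 - ((7 - sqrt(1 + 0)) + w)**2/8 = 1/2 - ((7 - sqrt(1)) + w)**2/8 = 1/2 - ((7 - 1*1) + w)**2/8 = 1/2 - ((7 - 1) + w)**2/8 = 1/2 - (6 + w)**2/8)
P(F) = -9 + 4*F**2 (P(F) = -9 + (F + F)*(F + F) = -9 + (2*F)*(2*F) = -9 + 4*F**2)
(-89/(-29) + P(-10)/I(-12))**2 = (-89/(-29) + (-9 + 4*(-10)**2)/(1/2 - (6 - 12)**2/8))**2 = (-89*(-1/29) + (-9 + 4*100)/(1/2 - 1/8*(-6)**2))**2 = (89/29 + (-9 + 400)/(1/2 - 1/8*36))**2 = (89/29 + 391/(1/2 - 9/2))**2 = (89/29 + 391/(-4))**2 = (89/29 + 391*(-1/4))**2 = (89/29 - 391/4)**2 = (-10983/116)**2 = 120626289/13456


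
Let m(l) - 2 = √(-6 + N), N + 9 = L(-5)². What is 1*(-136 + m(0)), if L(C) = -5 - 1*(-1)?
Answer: -133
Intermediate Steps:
L(C) = -4 (L(C) = -5 + 1 = -4)
N = 7 (N = -9 + (-4)² = -9 + 16 = 7)
m(l) = 3 (m(l) = 2 + √(-6 + 7) = 2 + √1 = 2 + 1 = 3)
1*(-136 + m(0)) = 1*(-136 + 3) = 1*(-133) = -133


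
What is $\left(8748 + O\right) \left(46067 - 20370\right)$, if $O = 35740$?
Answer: $1143208136$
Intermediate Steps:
$\left(8748 + O\right) \left(46067 - 20370\right) = \left(8748 + 35740\right) \left(46067 - 20370\right) = 44488 \cdot 25697 = 1143208136$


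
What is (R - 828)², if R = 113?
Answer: 511225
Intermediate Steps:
(R - 828)² = (113 - 828)² = (-715)² = 511225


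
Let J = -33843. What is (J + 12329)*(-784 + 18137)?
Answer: -373332442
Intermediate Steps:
(J + 12329)*(-784 + 18137) = (-33843 + 12329)*(-784 + 18137) = -21514*17353 = -373332442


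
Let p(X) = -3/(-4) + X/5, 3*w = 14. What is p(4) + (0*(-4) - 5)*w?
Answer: -1307/60 ≈ -21.783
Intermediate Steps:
w = 14/3 (w = (⅓)*14 = 14/3 ≈ 4.6667)
p(X) = ¾ + X/5 (p(X) = -3*(-¼) + X*(⅕) = ¾ + X/5)
p(4) + (0*(-4) - 5)*w = (¾ + (⅕)*4) + (0*(-4) - 5)*(14/3) = (¾ + ⅘) + (0 - 5)*(14/3) = 31/20 - 5*14/3 = 31/20 - 70/3 = -1307/60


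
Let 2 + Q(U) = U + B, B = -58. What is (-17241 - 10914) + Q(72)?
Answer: -28143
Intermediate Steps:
Q(U) = -60 + U (Q(U) = -2 + (U - 58) = -2 + (-58 + U) = -60 + U)
(-17241 - 10914) + Q(72) = (-17241 - 10914) + (-60 + 72) = -28155 + 12 = -28143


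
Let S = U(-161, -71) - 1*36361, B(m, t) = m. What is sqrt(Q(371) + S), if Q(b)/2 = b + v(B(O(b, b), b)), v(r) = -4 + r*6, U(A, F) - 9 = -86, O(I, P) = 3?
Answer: 2*I*sqrt(8917) ≈ 188.86*I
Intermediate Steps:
U(A, F) = -77 (U(A, F) = 9 - 86 = -77)
v(r) = -4 + 6*r
S = -36438 (S = -77 - 1*36361 = -77 - 36361 = -36438)
Q(b) = 28 + 2*b (Q(b) = 2*(b + (-4 + 6*3)) = 2*(b + (-4 + 18)) = 2*(b + 14) = 2*(14 + b) = 28 + 2*b)
sqrt(Q(371) + S) = sqrt((28 + 2*371) - 36438) = sqrt((28 + 742) - 36438) = sqrt(770 - 36438) = sqrt(-35668) = 2*I*sqrt(8917)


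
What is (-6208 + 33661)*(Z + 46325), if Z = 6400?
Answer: 1447459425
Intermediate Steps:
(-6208 + 33661)*(Z + 46325) = (-6208 + 33661)*(6400 + 46325) = 27453*52725 = 1447459425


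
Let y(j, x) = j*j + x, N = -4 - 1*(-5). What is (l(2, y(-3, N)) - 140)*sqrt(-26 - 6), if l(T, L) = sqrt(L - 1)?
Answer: -548*I*sqrt(2) ≈ -774.99*I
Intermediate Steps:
N = 1 (N = -4 + 5 = 1)
y(j, x) = x + j**2 (y(j, x) = j**2 + x = x + j**2)
l(T, L) = sqrt(-1 + L)
(l(2, y(-3, N)) - 140)*sqrt(-26 - 6) = (sqrt(-1 + (1 + (-3)**2)) - 140)*sqrt(-26 - 6) = (sqrt(-1 + (1 + 9)) - 140)*sqrt(-32) = (sqrt(-1 + 10) - 140)*(4*I*sqrt(2)) = (sqrt(9) - 140)*(4*I*sqrt(2)) = (3 - 140)*(4*I*sqrt(2)) = -548*I*sqrt(2)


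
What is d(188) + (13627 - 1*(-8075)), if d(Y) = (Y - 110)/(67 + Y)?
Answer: 1844696/85 ≈ 21702.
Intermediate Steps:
d(Y) = (-110 + Y)/(67 + Y)
d(188) + (13627 - 1*(-8075)) = (-110 + 188)/(67 + 188) + (13627 - 1*(-8075)) = 78/255 + (13627 + 8075) = (1/255)*78 + 21702 = 26/85 + 21702 = 1844696/85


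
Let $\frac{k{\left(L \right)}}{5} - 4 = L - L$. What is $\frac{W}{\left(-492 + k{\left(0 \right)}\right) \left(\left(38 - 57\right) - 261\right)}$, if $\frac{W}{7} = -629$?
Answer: $- \frac{629}{18880} \approx -0.033316$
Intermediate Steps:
$W = -4403$ ($W = 7 \left(-629\right) = -4403$)
$k{\left(L \right)} = 20$ ($k{\left(L \right)} = 20 + 5 \left(L - L\right) = 20 + 5 \cdot 0 = 20 + 0 = 20$)
$\frac{W}{\left(-492 + k{\left(0 \right)}\right) \left(\left(38 - 57\right) - 261\right)} = - \frac{4403}{\left(-492 + 20\right) \left(\left(38 - 57\right) - 261\right)} = - \frac{4403}{\left(-472\right) \left(\left(38 - 57\right) - 261\right)} = - \frac{4403}{\left(-472\right) \left(-19 - 261\right)} = - \frac{4403}{\left(-472\right) \left(-280\right)} = - \frac{4403}{132160} = \left(-4403\right) \frac{1}{132160} = - \frac{629}{18880}$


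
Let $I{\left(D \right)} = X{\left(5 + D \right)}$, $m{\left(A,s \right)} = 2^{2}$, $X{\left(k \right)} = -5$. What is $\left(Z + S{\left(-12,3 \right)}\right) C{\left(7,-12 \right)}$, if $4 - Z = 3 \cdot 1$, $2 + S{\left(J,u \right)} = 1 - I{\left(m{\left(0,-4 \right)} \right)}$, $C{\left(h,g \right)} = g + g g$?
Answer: $660$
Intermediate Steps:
$C{\left(h,g \right)} = g + g^{2}$
$m{\left(A,s \right)} = 4$
$I{\left(D \right)} = -5$
$S{\left(J,u \right)} = 4$ ($S{\left(J,u \right)} = -2 + \left(1 - -5\right) = -2 + \left(1 + 5\right) = -2 + 6 = 4$)
$Z = 1$ ($Z = 4 - 3 \cdot 1 = 4 - 3 = 1$)
$\left(Z + S{\left(-12,3 \right)}\right) C{\left(7,-12 \right)} = \left(1 + 4\right) \left(- 12 \left(1 - 12\right)\right) = 5 \left(\left(-12\right) \left(-11\right)\right) = 5 \cdot 132 = 660$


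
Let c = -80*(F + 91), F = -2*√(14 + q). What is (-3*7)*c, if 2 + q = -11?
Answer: 149520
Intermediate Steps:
q = -13 (q = -2 - 11 = -13)
F = -2 (F = -2*√(14 - 13) = -2*√1 = -2*1 = -2)
c = -7120 (c = -80*(-2 + 91) = -80*89 = -7120)
(-3*7)*c = -3*7*(-7120) = -21*(-7120) = 149520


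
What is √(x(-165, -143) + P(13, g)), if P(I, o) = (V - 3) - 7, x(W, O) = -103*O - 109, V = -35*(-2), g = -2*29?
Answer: 2*√3670 ≈ 121.16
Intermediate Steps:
g = -58
V = 70
x(W, O) = -109 - 103*O
P(I, o) = 60 (P(I, o) = (70 - 3) - 7 = 67 - 7 = 60)
√(x(-165, -143) + P(13, g)) = √((-109 - 103*(-143)) + 60) = √((-109 + 14729) + 60) = √(14620 + 60) = √14680 = 2*√3670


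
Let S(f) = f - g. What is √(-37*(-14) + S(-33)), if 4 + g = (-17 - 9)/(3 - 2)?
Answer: √515 ≈ 22.694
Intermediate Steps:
g = -30 (g = -4 + (-17 - 9)/(3 - 2) = -4 - 26/1 = -4 - 26*1 = -4 - 26 = -30)
S(f) = 30 + f (S(f) = f - 1*(-30) = f + 30 = 30 + f)
√(-37*(-14) + S(-33)) = √(-37*(-14) + (30 - 33)) = √(518 - 3) = √515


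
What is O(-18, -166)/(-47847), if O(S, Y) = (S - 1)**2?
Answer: -361/47847 ≈ -0.0075449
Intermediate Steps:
O(S, Y) = (-1 + S)**2
O(-18, -166)/(-47847) = (-1 - 18)**2/(-47847) = (-19)**2*(-1/47847) = 361*(-1/47847) = -361/47847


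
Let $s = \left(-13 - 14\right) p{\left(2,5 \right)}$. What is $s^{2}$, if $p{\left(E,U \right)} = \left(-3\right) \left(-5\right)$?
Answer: $164025$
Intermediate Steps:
$p{\left(E,U \right)} = 15$
$s = -405$ ($s = \left(-13 - 14\right) 15 = \left(-27\right) 15 = -405$)
$s^{2} = \left(-405\right)^{2} = 164025$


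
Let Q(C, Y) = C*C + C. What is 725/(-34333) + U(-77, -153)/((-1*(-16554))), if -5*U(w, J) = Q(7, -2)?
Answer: -30965449/1420871205 ≈ -0.021793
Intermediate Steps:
Q(C, Y) = C + C**2 (Q(C, Y) = C**2 + C = C + C**2)
U(w, J) = -56/5 (U(w, J) = -7*(1 + 7)/5 = -7*8/5 = -1/5*56 = -56/5)
725/(-34333) + U(-77, -153)/((-1*(-16554))) = 725/(-34333) - 56/(5*((-1*(-16554)))) = 725*(-1/34333) - 56/5/16554 = -725/34333 - 56/5*1/16554 = -725/34333 - 28/41385 = -30965449/1420871205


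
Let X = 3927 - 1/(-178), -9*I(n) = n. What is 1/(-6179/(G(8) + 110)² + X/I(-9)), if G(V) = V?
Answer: 1239236/4865936803 ≈ 0.00025468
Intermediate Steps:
I(n) = -n/9
X = 699007/178 (X = 3927 - 1*(-1/178) = 3927 + 1/178 = 699007/178 ≈ 3927.0)
1/(-6179/(G(8) + 110)² + X/I(-9)) = 1/(-6179/(8 + 110)² + 699007/(178*((-⅑*(-9))))) = 1/(-6179/(118²) + (699007/178)/1) = 1/(-6179/13924 + (699007/178)*1) = 1/(-6179*1/13924 + 699007/178) = 1/(-6179/13924 + 699007/178) = 1/(4865936803/1239236) = 1239236/4865936803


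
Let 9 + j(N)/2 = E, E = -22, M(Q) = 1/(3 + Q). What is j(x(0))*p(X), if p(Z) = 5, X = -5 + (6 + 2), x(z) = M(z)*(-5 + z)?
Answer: -310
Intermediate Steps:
x(z) = (-5 + z)/(3 + z)
j(N) = -62 (j(N) = -18 + 2*(-22) = -18 - 44 = -62)
X = 3 (X = -5 + 8 = 3)
j(x(0))*p(X) = -62*5 = -310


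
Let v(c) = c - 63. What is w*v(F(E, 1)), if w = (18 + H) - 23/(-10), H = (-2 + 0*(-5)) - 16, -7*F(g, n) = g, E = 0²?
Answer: -1449/10 ≈ -144.90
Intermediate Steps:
E = 0
F(g, n) = -g/7
H = -18 (H = (-2 + 0) - 16 = -2 - 16 = -18)
v(c) = -63 + c
w = 23/10 (w = (18 - 18) - 23/(-10) = 0 - 23*(-⅒) = 0 + 23/10 = 23/10 ≈ 2.3000)
w*v(F(E, 1)) = 23*(-63 - ⅐*0)/10 = 23*(-63 + 0)/10 = (23/10)*(-63) = -1449/10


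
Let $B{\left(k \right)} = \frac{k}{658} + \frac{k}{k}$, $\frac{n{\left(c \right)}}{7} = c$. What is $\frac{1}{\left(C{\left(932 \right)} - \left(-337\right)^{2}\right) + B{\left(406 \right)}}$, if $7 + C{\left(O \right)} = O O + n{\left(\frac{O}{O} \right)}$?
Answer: $\frac{47}{35487661} \approx 1.3244 \cdot 10^{-6}$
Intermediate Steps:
$n{\left(c \right)} = 7 c$
$C{\left(O \right)} = O^{2}$ ($C{\left(O \right)} = -7 + \left(O O + 7 \frac{O}{O}\right) = -7 + \left(O^{2} + 7 \cdot 1\right) = -7 + \left(O^{2} + 7\right) = -7 + \left(7 + O^{2}\right) = O^{2}$)
$B{\left(k \right)} = 1 + \frac{k}{658}$ ($B{\left(k \right)} = k \frac{1}{658} + 1 = \frac{k}{658} + 1 = 1 + \frac{k}{658}$)
$\frac{1}{\left(C{\left(932 \right)} - \left(-337\right)^{2}\right) + B{\left(406 \right)}} = \frac{1}{\left(932^{2} - \left(-337\right)^{2}\right) + \left(1 + \frac{1}{658} \cdot 406\right)} = \frac{1}{\left(868624 - 113569\right) + \left(1 + \frac{29}{47}\right)} = \frac{1}{\left(868624 - 113569\right) + \frac{76}{47}} = \frac{1}{755055 + \frac{76}{47}} = \frac{1}{\frac{35487661}{47}} = \frac{47}{35487661}$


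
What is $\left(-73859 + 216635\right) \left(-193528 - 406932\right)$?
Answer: $-85731276960$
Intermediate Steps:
$\left(-73859 + 216635\right) \left(-193528 - 406932\right) = 142776 \left(-600460\right) = -85731276960$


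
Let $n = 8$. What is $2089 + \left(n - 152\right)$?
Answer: $1945$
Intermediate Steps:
$2089 + \left(n - 152\right) = 2089 + \left(8 - 152\right) = 2089 - 144 = 1945$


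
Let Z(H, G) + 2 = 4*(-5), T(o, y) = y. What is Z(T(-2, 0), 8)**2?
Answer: 484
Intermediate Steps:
Z(H, G) = -22 (Z(H, G) = -2 + 4*(-5) = -2 - 20 = -22)
Z(T(-2, 0), 8)**2 = (-22)**2 = 484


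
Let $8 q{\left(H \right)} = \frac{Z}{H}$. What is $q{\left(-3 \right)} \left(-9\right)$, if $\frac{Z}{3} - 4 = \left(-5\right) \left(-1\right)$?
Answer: $\frac{81}{8} \approx 10.125$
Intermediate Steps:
$Z = 27$ ($Z = 12 + 3 \left(\left(-5\right) \left(-1\right)\right) = 12 + 3 \cdot 5 = 12 + 15 = 27$)
$q{\left(H \right)} = \frac{27}{8 H}$ ($q{\left(H \right)} = \frac{27 \frac{1}{H}}{8} = \frac{27}{8 H}$)
$q{\left(-3 \right)} \left(-9\right) = \frac{27}{8 \left(-3\right)} \left(-9\right) = \frac{27}{8} \left(- \frac{1}{3}\right) \left(-9\right) = \left(- \frac{9}{8}\right) \left(-9\right) = \frac{81}{8}$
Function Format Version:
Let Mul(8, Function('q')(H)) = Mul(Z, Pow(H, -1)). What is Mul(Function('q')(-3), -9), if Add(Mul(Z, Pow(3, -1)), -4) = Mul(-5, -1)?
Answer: Rational(81, 8) ≈ 10.125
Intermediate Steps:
Z = 27 (Z = Add(12, Mul(3, Mul(-5, -1))) = Add(12, Mul(3, 5)) = Add(12, 15) = 27)
Function('q')(H) = Mul(Rational(27, 8), Pow(H, -1)) (Function('q')(H) = Mul(Rational(1, 8), Mul(27, Pow(H, -1))) = Mul(Rational(27, 8), Pow(H, -1)))
Mul(Function('q')(-3), -9) = Mul(Mul(Rational(27, 8), Pow(-3, -1)), -9) = Mul(Mul(Rational(27, 8), Rational(-1, 3)), -9) = Mul(Rational(-9, 8), -9) = Rational(81, 8)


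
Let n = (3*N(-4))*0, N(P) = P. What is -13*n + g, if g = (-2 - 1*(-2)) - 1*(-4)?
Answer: 4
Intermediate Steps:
n = 0 (n = (3*(-4))*0 = -12*0 = 0)
g = 4 (g = (-2 + 2) + 4 = 0 + 4 = 4)
-13*n + g = -13*0 + 4 = 0 + 4 = 4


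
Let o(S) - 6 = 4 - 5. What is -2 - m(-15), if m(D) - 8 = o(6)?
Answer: -15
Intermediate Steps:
o(S) = 5 (o(S) = 6 + (4 - 5) = 6 - 1 = 5)
m(D) = 13 (m(D) = 8 + 5 = 13)
-2 - m(-15) = -2 - 1*13 = -2 - 13 = -15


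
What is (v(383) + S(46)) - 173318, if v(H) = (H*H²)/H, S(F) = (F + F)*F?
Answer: -22397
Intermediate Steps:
S(F) = 2*F² (S(F) = (2*F)*F = 2*F²)
v(H) = H² (v(H) = H³/H = H²)
(v(383) + S(46)) - 173318 = (383² + 2*46²) - 173318 = (146689 + 2*2116) - 173318 = (146689 + 4232) - 173318 = 150921 - 173318 = -22397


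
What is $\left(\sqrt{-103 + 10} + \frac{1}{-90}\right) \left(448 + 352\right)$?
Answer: $- \frac{80}{9} + 800 i \sqrt{93} \approx -8.8889 + 7714.9 i$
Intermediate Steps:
$\left(\sqrt{-103 + 10} + \frac{1}{-90}\right) \left(448 + 352\right) = \left(\sqrt{-93} - \frac{1}{90}\right) 800 = \left(i \sqrt{93} - \frac{1}{90}\right) 800 = \left(- \frac{1}{90} + i \sqrt{93}\right) 800 = - \frac{80}{9} + 800 i \sqrt{93}$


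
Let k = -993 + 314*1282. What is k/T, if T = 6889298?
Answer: 401555/6889298 ≈ 0.058287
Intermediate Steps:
k = 401555 (k = -993 + 402548 = 401555)
k/T = 401555/6889298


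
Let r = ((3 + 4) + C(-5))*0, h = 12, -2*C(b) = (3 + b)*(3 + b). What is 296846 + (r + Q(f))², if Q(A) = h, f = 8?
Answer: 296990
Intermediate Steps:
C(b) = -(3 + b)²/2 (C(b) = -(3 + b)*(3 + b)/2 = -(3 + b)²/2)
Q(A) = 12
r = 0 (r = ((3 + 4) - (3 - 5)²/2)*0 = (7 - ½*(-2)²)*0 = (7 - ½*4)*0 = (7 - 2)*0 = 5*0 = 0)
296846 + (r + Q(f))² = 296846 + (0 + 12)² = 296846 + 12² = 296846 + 144 = 296990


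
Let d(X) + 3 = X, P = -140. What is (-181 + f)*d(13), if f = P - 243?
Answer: -5640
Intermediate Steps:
f = -383 (f = -140 - 243 = -383)
d(X) = -3 + X
(-181 + f)*d(13) = (-181 - 383)*(-3 + 13) = -564*10 = -5640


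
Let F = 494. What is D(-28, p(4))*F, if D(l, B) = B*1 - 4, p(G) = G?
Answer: 0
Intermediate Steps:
D(l, B) = -4 + B (D(l, B) = B - 4 = -4 + B)
D(-28, p(4))*F = (-4 + 4)*494 = 0*494 = 0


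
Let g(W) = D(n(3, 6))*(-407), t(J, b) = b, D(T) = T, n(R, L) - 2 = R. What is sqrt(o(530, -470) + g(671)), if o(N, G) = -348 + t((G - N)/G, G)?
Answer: 3*I*sqrt(317) ≈ 53.413*I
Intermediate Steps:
n(R, L) = 2 + R
o(N, G) = -348 + G
g(W) = -2035 (g(W) = (2 + 3)*(-407) = 5*(-407) = -2035)
sqrt(o(530, -470) + g(671)) = sqrt((-348 - 470) - 2035) = sqrt(-818 - 2035) = sqrt(-2853) = 3*I*sqrt(317)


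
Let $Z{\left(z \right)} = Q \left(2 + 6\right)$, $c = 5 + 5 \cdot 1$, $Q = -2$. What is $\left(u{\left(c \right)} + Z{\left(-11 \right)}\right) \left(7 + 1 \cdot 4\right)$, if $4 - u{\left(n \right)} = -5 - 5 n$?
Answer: $473$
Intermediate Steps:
$c = 10$ ($c = 5 + 5 = 10$)
$u{\left(n \right)} = 9 + 5 n$ ($u{\left(n \right)} = 4 - \left(-5 - 5 n\right) = 4 + \left(5 + 5 n\right) = 9 + 5 n$)
$Z{\left(z \right)} = -16$ ($Z{\left(z \right)} = - 2 \left(2 + 6\right) = \left(-2\right) 8 = -16$)
$\left(u{\left(c \right)} + Z{\left(-11 \right)}\right) \left(7 + 1 \cdot 4\right) = \left(\left(9 + 5 \cdot 10\right) - 16\right) \left(7 + 1 \cdot 4\right) = \left(\left(9 + 50\right) - 16\right) \left(7 + 4\right) = \left(59 - 16\right) 11 = 43 \cdot 11 = 473$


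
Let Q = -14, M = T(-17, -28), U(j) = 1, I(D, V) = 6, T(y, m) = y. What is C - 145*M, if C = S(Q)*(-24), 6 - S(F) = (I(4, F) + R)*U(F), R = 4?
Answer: 2561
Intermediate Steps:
M = -17
S(F) = -4 (S(F) = 6 - (6 + 4) = 6 - 10 = -4)
C = 96 (C = -4*(-24) = 96)
C - 145*M = 96 - 145*(-17) = 96 - 1*(-2465) = 96 + 2465 = 2561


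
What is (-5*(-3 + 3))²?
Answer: 0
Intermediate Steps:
(-5*(-3 + 3))² = (-5*0)² = 0² = 0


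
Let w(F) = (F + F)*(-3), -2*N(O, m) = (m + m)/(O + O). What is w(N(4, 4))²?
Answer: 9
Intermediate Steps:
N(O, m) = -m/(2*O) (N(O, m) = -(m + m)/(2*(O + O)) = -2*m/(2*(2*O)) = -2*m*1/(2*O)/2 = -m/(2*O))
w(F) = -6*F (w(F) = (2*F)*(-3) = -6*F)
w(N(4, 4))² = (-(-3)*4/4)² = (-6*(-½))² = 3² = 9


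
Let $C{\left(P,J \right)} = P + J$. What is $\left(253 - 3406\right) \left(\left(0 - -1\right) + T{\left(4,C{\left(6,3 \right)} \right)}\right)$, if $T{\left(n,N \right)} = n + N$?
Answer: $-44142$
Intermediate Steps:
$C{\left(P,J \right)} = J + P$
$T{\left(n,N \right)} = N + n$
$\left(253 - 3406\right) \left(\left(0 - -1\right) + T{\left(4,C{\left(6,3 \right)} \right)}\right) = \left(253 - 3406\right) \left(\left(0 - -1\right) + \left(\left(3 + 6\right) + 4\right)\right) = \left(253 - 3406\right) \left(\left(0 + 1\right) + \left(9 + 4\right)\right) = - 3153 \left(1 + 13\right) = \left(-3153\right) 14 = -44142$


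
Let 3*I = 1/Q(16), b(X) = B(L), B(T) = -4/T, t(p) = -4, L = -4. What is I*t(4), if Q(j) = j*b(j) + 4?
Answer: -1/15 ≈ -0.066667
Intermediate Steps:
b(X) = 1 (b(X) = -4/(-4) = -4*(-¼) = 1)
Q(j) = 4 + j (Q(j) = j*1 + 4 = j + 4 = 4 + j)
I = 1/60 (I = 1/(3*(4 + 16)) = (⅓)/20 = (⅓)*(1/20) = 1/60 ≈ 0.016667)
I*t(4) = (1/60)*(-4) = -1/15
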